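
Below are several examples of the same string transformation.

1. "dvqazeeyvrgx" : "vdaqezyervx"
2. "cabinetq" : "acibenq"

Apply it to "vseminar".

svmenir

The transformation: swap each adjacent pair of characters (1↔2, 3↔4, ...), then delete the last character.
Working it through for "vseminar": intermediate "svmenira", final "svmenir".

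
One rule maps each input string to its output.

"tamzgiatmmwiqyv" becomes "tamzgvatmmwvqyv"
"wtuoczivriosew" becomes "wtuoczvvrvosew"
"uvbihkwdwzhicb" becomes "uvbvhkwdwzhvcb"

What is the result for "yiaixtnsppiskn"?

The pattern: replace every "i" with "v".
So "yiaixtnsppiskn" becomes "yvavxtnsppvskn".

yvavxtnsppvskn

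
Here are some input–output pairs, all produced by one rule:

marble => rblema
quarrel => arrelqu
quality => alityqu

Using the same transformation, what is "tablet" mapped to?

bletta

In each case the input is transformed by: move the first 2 characters to the end (rotate left by 2).
Applying that to "tablet" gives "bletta".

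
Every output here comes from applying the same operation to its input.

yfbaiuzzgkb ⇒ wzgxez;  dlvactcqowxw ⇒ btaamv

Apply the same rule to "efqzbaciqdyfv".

Looking at the pairs, the operation is to shift every letter 2 places backward in the alphabet (wrapping around), then keep every other character starting from the first (positions 1st, 3rd, 5th, ...).
For "efqzbaciqdyfv", step one produces "cdoxzyagobwdt"; step two turns that into "cozaowt".
(Check on "dlvactcqowxw": → "bjtyaraomuvu" → "btaamv" ✓)

cozaowt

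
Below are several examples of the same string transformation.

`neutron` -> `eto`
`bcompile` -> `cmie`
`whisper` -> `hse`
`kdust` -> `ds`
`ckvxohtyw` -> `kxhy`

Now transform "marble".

The pattern: keep every other character starting from the second (positions 2nd, 4th, 6th, ...).
Applying that to "marble" gives "abe".

abe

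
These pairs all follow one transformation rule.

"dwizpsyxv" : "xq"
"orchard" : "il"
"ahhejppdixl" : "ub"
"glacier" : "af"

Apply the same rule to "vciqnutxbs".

pw

The pattern: shift every letter 6 places backward in the alphabet (wrapping around), then keep only the first 2 characters.
"vciqnutxbs" → "pwckhonrvm" → "pw".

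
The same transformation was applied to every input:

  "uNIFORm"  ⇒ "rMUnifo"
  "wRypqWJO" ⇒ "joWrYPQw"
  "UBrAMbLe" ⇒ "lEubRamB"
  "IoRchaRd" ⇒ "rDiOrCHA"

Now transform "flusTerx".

Rule — move the last 2 characters to the front (rotate right by 2), then flip the case of every letter.
Applying both steps to "flusTerx": "rxflusTe", then "RXFLUStE".

RXFLUStE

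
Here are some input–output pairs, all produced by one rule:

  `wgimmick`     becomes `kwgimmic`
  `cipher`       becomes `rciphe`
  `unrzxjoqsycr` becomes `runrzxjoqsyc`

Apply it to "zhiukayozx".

Looking at the pairs, the operation is to move the last character to the front.
Applying that to "zhiukayozx" gives "xzhiukayoz".

xzhiukayoz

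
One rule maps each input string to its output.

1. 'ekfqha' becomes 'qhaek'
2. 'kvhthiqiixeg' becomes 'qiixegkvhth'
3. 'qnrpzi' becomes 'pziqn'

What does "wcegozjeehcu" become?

jeehcuwcego

Rule — swap the front and back halves of the string, then delete the last character.
"wcegozjeehcu" → "jeehcuwcegoz" → "jeehcuwcego".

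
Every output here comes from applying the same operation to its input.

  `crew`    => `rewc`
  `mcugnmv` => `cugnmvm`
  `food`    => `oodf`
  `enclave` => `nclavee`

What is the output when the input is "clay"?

Each output is the input with this applied: move the first character to the end.
For "clay" the result is "layc".

layc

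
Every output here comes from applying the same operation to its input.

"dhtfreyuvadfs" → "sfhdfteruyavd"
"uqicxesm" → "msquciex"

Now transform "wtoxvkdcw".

What's happening: move the last 2 characters to the front (rotate right by 2), then swap each adjacent pair of characters (1↔2, 3↔4, ...).
"wtoxvkdcw" → "cwwtoxvkd" → "wctwxokvd".

wctwxokvd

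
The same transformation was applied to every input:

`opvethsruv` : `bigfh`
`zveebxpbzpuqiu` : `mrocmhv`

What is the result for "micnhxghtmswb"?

zputgfo

Looking at the pairs, the operation is to keep every other character starting from the first (positions 1st, 3rd, 5th, ...), then shift every letter 13 places forward in the alphabet (wrapping around) — i.e. ROT13.
For "micnhxghtmswb", step one produces "mchgtsb"; step two turns that into "zputgfo".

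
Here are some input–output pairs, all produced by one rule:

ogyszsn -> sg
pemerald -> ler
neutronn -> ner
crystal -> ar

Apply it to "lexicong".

nec

Each output is the input with this applied: move the last 3 characters to the front (rotate right by 3), then keep one character in every 3, starting at position 2 (positions 2nd, 5th, 8th, ...).
For "lexicong" the result is "nec".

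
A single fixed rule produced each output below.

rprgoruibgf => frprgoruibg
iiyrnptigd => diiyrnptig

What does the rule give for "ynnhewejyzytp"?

The rule is to move the last character to the front.
"ynnhewejyzytp" → "pynnhewejyzyt".

pynnhewejyzyt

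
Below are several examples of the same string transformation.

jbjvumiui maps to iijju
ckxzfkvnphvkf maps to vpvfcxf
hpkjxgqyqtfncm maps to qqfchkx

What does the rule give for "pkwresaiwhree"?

The rule is to keep every other character starting from the first (positions 1st, 3rd, 5th, ...), then move the first 3 characters to the end (rotate left by 3).
Applying both steps to "pkwresaiwhree": "pweawre", then "awrepwe".
(Check on "jbjvumiui": → "jjuii" → "iijju" ✓)

awrepwe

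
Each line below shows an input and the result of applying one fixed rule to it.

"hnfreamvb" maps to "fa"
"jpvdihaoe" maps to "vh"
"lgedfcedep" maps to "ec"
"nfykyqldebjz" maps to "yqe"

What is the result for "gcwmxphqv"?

wp

The rule is to keep one character in every 3, starting at position 3 (positions 3rd, 6th, 9th, ...), then delete the last character.
For "gcwmxphqv", step one produces "wpv"; step two turns that into "wp".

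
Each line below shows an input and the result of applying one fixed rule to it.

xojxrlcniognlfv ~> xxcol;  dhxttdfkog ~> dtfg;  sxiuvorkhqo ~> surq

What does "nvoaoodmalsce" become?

The rule is to keep one character in every 3, starting at position 1 (positions 1st, 4th, 7th, ...).
On "nvoaoodmalsce" that produces "nadle".

nadle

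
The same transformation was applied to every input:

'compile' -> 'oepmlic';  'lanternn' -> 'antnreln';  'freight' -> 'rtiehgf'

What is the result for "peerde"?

eerepd

Looking at the pairs, the operation is to swap the first and last characters, then swap each adjacent pair of characters (1↔2, 3↔4, ...).
On "peerde": the first step gives "eeerdp", and the second then gives "eerepd".
(Check on "compile": → "eompilc" → "oepmlic" ✓)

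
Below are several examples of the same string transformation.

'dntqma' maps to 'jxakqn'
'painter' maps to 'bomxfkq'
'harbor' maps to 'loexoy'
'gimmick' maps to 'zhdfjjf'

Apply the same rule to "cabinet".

bqzxyfk

In each case the input is transformed by: shift every letter 3 places backward in the alphabet (wrapping around), then move the last 2 characters to the front (rotate right by 2).
On "cabinet": the first step gives "zxyfkbq", and the second then gives "bqzxyfk".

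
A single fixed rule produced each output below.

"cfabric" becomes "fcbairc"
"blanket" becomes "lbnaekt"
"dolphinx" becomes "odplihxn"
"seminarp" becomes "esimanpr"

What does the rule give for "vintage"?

What's happening: swap each adjacent pair of characters (1↔2, 3↔4, ...).
So "vintage" becomes "ivtngae".

ivtngae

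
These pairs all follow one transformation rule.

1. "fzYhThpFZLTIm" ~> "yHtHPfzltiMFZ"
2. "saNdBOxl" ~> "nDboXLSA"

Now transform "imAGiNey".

agInEYIM

The rule is to flip the case of every letter, then move the first 2 characters to the end (rotate left by 2).
So "imAGiNey" becomes "agInEYIM".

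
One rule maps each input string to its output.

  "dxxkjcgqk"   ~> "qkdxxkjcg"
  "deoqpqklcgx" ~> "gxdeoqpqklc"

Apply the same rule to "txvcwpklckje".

jetxvcwpklck

Rule — move the last 2 characters to the front (rotate right by 2).
Applying that to "txvcwpklckje" gives "jetxvcwpklck".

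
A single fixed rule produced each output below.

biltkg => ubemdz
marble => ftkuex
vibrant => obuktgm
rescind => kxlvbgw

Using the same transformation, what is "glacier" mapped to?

zetvbxk

Each output is the input with this applied: shift every letter 7 places backward in the alphabet (wrapping around).
So "glacier" becomes "zetvbxk".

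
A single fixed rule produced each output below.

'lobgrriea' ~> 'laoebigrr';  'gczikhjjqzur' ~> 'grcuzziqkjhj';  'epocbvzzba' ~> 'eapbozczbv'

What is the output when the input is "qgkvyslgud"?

Looking at the pairs, the operation is to take characters alternately from the front and the back (1st, last, 2nd, 2nd-last, ...).
For "qgkvyslgud" the result is "qdgukgvlys".

qdgukgvlys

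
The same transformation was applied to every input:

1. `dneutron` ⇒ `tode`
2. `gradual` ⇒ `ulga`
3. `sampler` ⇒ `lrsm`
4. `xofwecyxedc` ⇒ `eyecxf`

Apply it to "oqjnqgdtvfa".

qdvaoj

Looking at the pairs, the operation is to keep every other character starting from the first (positions 1st, 3rd, 5th, ...), then move the first 2 characters to the end (rotate left by 2).
On "oqjnqgdtvfa": the first step gives "ojqdva", and the second then gives "qdvaoj".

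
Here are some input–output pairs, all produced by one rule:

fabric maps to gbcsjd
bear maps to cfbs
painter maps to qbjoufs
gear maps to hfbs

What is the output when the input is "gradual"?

hsbevbm

Looking at the pairs, the operation is to shift every letter 1 place forward in the alphabet (wrapping around).
"gradual" → "hsbevbm".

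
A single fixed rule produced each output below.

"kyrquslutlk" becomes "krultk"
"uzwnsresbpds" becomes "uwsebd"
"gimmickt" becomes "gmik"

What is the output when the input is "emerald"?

eead

Rule — keep every other character starting from the first (positions 1st, 3rd, 5th, ...).
On "emerald" that produces "eead".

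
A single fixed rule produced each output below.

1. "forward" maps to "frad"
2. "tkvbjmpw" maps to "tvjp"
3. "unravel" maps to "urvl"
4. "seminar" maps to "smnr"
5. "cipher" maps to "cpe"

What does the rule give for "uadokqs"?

udks

The transformation: keep every other character starting from the first (positions 1st, 3rd, 5th, ...).
Applying that to "uadokqs" gives "udks".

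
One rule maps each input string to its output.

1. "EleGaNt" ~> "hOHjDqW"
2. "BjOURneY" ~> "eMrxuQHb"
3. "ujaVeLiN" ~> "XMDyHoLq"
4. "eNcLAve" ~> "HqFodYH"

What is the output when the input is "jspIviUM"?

MVSlYLxp

The transformation: shift every letter 3 places forward in the alphabet (wrapping around), then flip the case of every letter.
Starting from "jspIviUM": after the first operation, "mvsLylXP"; after the second, "MVSlYLxp".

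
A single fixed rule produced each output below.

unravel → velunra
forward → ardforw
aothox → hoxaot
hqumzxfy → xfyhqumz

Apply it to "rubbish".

ishrubb

Rule — move the last 3 characters to the front (rotate right by 3).
On "rubbish" that produces "ishrubb".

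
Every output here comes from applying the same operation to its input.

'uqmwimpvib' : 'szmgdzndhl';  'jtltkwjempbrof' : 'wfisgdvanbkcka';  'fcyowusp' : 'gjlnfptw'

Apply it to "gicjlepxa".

rogvcatzx

Rule — reverse the string, then shift every letter 9 places backward in the alphabet (wrapping around).
Working it through for "gicjlepxa": intermediate "axpeljcig", final "rogvcatzx".
(Check on "fcyowusp": → "psuwoycf" → "gjlnfptw" ✓)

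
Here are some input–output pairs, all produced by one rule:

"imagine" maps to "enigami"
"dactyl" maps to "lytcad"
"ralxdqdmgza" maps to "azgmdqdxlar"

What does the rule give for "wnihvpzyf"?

Each output is the input with this applied: reverse the string.
So "wnihvpzyf" becomes "fyzpvhinw".

fyzpvhinw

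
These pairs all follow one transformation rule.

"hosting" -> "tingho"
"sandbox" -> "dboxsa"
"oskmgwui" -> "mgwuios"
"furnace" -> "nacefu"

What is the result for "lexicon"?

iconle

Rule — move the first 3 characters to the end (rotate left by 3), then delete the last character.
"lexicon" → "iconlex" → "iconle".
(Check on "furnace": → "nacefur" → "nacefu" ✓)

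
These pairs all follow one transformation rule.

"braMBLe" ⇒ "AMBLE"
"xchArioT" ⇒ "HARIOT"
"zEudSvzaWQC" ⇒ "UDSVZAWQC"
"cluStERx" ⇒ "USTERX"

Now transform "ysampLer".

The pattern: delete the first 2 characters, then convert every letter to uppercase.
On "ysampLer": the first step gives "ampLer", and the second then gives "AMPLER".

AMPLER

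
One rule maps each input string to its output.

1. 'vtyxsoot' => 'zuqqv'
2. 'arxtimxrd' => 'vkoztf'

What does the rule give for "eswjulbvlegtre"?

lwndxngivtg

The rule is to shift every letter 2 places forward in the alphabet (wrapping around), then delete the first 3 characters.
For "eswjulbvlegtre" the result is "lwndxngivtg".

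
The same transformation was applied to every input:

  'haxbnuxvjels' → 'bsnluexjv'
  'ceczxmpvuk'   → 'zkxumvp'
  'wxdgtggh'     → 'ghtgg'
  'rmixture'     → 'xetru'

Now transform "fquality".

What's happening: delete the first 3 characters, then take characters alternately from the front and the back (1st, last, 2nd, 2nd-last, ...).
Starting from "fquality": after the first operation, "ality"; after the second, "aylti".

aylti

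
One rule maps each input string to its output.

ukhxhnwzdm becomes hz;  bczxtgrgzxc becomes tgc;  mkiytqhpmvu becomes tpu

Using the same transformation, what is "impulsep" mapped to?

The transformation: keep one character in every 3, starting at position 2 (positions 2nd, 5th, 8th, ...), then delete the first character.
Working it through for "impulsep": intermediate "mlp", final "lp".
(Check on "ukhxhnwzdm": → "khz" → "hz" ✓)

lp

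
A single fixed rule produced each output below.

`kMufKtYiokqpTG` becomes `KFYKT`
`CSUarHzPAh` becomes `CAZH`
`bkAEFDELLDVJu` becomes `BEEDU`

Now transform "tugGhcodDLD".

Rule — keep one character in every 3, starting at position 1 (positions 1st, 4th, 7th, ...), then convert every letter to uppercase.
"tugGhcodDLD" → "tGoL" → "TGOL".

TGOL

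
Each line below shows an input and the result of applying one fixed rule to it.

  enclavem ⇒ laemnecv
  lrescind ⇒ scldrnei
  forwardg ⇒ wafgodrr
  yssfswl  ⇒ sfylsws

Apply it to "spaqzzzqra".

zzsapraqqz

Each output is the input with this applied: take characters alternately from the front and the back (1st, last, 2nd, 2nd-last, ...), then move the last 2 characters to the front (rotate right by 2).
So "spaqzzzqra" becomes "zzsapraqqz".
(Check on "lrescind": → "ldrneisc" → "scldrnei" ✓)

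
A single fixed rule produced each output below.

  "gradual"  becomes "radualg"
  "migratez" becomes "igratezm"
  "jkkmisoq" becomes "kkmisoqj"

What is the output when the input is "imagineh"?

Looking at the pairs, the operation is to move the first character to the end.
So "imagineh" becomes "maginehi".

maginehi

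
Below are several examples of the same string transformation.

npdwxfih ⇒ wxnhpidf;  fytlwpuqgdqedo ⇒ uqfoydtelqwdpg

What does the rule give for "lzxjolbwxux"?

What's happening: take characters alternately from the front and the back (1st, last, 2nd, 2nd-last, ...), then move the last 2 characters to the front (rotate right by 2).
"lzxjolbwxux" → "bllxzuxxjwo".

bllxzuxxjwo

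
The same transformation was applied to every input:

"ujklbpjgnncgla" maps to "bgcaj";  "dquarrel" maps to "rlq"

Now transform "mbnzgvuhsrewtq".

Each output is the input with this applied: keep one character in every 3, starting at position 2 (positions 2nd, 5th, 8th, ...), then move the first character to the end.
For "mbnzgvuhsrewtq", step one produces "bgheq"; step two turns that into "gheqb".

gheqb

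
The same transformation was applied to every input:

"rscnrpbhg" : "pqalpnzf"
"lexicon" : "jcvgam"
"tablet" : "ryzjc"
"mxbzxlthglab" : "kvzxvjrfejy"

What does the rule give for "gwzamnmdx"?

The pattern: delete the last character, then shift every letter 2 places backward in the alphabet (wrapping around).
Working it through for "gwzamnmdx": intermediate "gwzamnmd", final "euxyklkb".

euxyklkb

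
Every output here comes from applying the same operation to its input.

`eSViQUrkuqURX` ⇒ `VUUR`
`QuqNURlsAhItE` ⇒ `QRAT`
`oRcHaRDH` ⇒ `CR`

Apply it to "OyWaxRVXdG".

The rule is to keep one character in every 3, starting at position 3 (positions 3rd, 6th, 9th, ...), then convert every letter to uppercase.
Working it through for "OyWaxRVXdG": intermediate "WRd", final "WRD".

WRD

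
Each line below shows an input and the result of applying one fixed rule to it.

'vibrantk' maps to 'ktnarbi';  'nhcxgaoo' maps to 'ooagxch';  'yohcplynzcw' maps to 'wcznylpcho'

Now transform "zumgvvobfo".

The transformation: reverse the string, then delete the last character.
Doing the same to "zumgvvobfo": "ofbovvgmu".
(Check on "vibrantk": → "ktnarbiv" → "ktnarbi" ✓)

ofbovvgmu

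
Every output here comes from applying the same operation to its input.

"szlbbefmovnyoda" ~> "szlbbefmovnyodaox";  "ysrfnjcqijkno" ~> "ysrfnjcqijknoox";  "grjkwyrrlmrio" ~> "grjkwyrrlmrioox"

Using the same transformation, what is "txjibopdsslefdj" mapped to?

txjibopdsslefdjox

In each case the input is transformed by: append "ox".
Doing the same to "txjibopdsslefdj": "txjibopdsslefdjox".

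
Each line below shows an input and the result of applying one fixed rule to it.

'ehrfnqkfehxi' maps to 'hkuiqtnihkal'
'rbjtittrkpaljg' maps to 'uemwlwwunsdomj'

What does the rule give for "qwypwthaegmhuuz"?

tzbszwkdhjpkxxc

What's happening: shift every letter 3 places forward in the alphabet (wrapping around).
Applying that to "qwypwthaegmhuuz" gives "tzbszwkdhjpkxxc".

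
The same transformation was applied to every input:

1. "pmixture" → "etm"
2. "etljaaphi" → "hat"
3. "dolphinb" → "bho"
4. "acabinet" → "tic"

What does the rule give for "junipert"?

tpu

In each case the input is transformed by: keep one character in every 3, starting at position 2 (positions 2nd, 5th, 8th, ...), then reverse the string.
On "junipert": the first step gives "upt", and the second then gives "tpu".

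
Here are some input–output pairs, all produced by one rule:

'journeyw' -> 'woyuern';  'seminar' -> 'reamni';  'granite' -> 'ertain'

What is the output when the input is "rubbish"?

In each case the input is transformed by: take characters alternately from the front and the back (1st, last, 2nd, 2nd-last, ...), then delete the first character.
"rubbish" → "rhusbib" → "husbib".
(Check on "seminar": → "sreamni" → "reamni" ✓)

husbib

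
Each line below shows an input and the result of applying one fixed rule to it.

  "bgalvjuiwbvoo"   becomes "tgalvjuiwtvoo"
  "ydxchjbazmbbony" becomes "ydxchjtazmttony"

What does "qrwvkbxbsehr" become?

The transformation: replace every "b" with "t".
On "qrwvkbxbsehr" that produces "qrwvktxtsehr".

qrwvktxtsehr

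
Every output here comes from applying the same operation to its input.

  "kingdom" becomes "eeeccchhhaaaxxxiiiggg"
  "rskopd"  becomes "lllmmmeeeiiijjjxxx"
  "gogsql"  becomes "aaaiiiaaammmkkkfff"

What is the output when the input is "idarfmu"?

cccxxxuuulllzzzgggooo

The transformation: repeat every character 3 times, then shift every letter 6 places backward in the alphabet (wrapping around).
"idarfmu" → "iiidddaaarrrfffmmmuuu" → "cccxxxuuulllzzzgggooo".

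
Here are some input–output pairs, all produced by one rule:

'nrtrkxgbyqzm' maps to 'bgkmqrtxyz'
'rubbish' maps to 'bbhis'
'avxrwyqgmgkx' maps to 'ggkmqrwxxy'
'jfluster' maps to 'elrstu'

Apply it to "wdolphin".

In each case the input is transformed by: delete the first 2 characters, then sort the characters into alphabetical order.
Applying both steps to "wdolphin": "olphin", then "hilnop".

hilnop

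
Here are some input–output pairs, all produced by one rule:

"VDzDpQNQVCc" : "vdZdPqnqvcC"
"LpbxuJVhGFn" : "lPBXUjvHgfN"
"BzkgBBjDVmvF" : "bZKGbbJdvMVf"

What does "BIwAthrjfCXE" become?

biWaTHRJFcxe

Looking at the pairs, the operation is to flip the case of every letter.
"BIwAthrjfCXE" → "biWaTHRJFcxe".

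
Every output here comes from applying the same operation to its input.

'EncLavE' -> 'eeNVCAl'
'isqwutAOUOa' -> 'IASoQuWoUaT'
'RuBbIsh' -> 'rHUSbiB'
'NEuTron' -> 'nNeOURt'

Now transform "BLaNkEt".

Each output is the input with this applied: flip the case of every letter, then take characters alternately from the front and the back (1st, last, 2nd, 2nd-last, ...).
On "BLaNkEt": the first step gives "blAnKeT", and the second then gives "bTleAKn".
(Check on "isqwutAOUOa": → "ISQWUTaouoA" → "IASoQuWoUaT" ✓)

bTleAKn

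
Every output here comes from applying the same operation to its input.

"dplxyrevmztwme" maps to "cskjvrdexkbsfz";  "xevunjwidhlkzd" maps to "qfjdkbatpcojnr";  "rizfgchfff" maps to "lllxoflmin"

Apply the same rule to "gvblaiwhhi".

Each output is the input with this applied: shift every letter 6 places forward in the alphabet (wrapping around), then move the last 3 characters to the front (rotate right by 3).
Starting from "gvblaiwhhi": after the first operation, "mbhrgocnno"; after the second, "nnombhrgoc".
(Check on "rizfgchfff": → "xoflminlll" → "lllxoflmin" ✓)

nnombhrgoc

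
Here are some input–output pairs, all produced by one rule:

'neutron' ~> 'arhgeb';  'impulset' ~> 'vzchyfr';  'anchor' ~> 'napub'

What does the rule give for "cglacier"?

The transformation: delete the last character, then shift every letter 13 places forward in the alphabet (wrapping around) — i.e. ROT13.
Doing the same to "cglacier": "ptynpvr".

ptynpvr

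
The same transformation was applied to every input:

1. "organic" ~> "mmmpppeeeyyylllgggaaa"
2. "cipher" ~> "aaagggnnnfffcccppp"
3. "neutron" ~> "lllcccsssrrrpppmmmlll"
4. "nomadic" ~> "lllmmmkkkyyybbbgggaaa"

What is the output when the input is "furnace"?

The rule is to repeat every character 3 times, then shift every letter 2 places backward in the alphabet (wrapping around).
Working it through for "furnace": intermediate "fffuuurrrnnnaaaccceee", final "dddsssppplllyyyaaaccc".

dddsssppplllyyyaaaccc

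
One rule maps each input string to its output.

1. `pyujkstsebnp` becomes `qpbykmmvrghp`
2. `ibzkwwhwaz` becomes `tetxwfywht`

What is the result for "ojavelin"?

The pattern: shift every letter 3 places backward in the alphabet (wrapping around), then swap the front and back halves of the string.
"ojavelin" → "lgxsbifk" → "bifklgxs".

bifklgxs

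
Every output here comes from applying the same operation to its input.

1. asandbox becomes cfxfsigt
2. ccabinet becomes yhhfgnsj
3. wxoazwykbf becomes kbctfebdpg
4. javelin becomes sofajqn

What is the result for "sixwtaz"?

In each case the input is transformed by: move the last character to the front, then shift every letter 5 places forward in the alphabet (wrapping around).
Starting from "sixwtaz": after the first operation, "zsixwta"; after the second, "exncbyf".

exncbyf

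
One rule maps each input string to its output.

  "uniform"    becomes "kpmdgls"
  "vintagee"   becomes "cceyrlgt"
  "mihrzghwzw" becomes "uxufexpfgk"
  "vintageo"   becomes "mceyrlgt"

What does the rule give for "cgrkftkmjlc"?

Rule — reverse the string, then shift every letter 2 places backward in the alphabet (wrapping around).
"cgrkftkmjlc" → "cljmktfkrgc" → "ajhkirdipea".
(Check on "vintagee": → "eegatniv" → "cceyrlgt" ✓)

ajhkirdipea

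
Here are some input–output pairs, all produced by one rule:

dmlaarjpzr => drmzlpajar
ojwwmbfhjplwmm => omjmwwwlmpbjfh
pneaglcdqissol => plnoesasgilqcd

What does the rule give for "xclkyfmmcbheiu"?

In each case the input is transformed by: take characters alternately from the front and the back (1st, last, 2nd, 2nd-last, ...).
"xclkyfmmcbheiu" → "xucilekhybfcmm".

xucilekhybfcmm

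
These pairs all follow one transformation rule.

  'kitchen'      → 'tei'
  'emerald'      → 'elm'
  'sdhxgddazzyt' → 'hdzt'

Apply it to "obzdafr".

zfb

Looking at the pairs, the operation is to move the first 2 characters to the end (rotate left by 2), then keep one character in every 3, starting at position 1 (positions 1st, 4th, 7th, ...).
Applying both steps to "obzdafr": "zdafrob", then "zfb".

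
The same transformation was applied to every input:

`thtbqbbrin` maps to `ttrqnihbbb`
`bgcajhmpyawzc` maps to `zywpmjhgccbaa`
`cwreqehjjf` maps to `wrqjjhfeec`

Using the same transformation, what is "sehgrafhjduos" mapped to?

ussrojhhgfeda

Each output is the input with this applied: sort the characters into reverse alphabetical order.
"sehgrafhjduos" → "ussrojhhgfeda".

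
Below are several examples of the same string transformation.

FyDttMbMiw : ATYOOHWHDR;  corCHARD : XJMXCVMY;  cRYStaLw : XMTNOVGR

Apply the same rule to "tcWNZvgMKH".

The transformation: shift every letter 5 places backward in the alphabet (wrapping around), then convert every letter to uppercase.
Working it through for "tcWNZvgMKH": intermediate "oxRIUqbHFC", final "OXRIUQBHFC".

OXRIUQBHFC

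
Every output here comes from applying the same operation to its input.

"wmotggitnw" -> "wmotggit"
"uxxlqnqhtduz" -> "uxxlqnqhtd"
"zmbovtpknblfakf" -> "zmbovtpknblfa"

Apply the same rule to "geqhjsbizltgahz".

geqhjsbizltga

The transformation: delete the last 2 characters.
For "geqhjsbizltgahz" the result is "geqhjsbizltga".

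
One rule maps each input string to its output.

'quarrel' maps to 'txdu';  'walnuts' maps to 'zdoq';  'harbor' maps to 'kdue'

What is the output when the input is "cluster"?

foxv

The pattern: shift every letter 3 places forward in the alphabet (wrapping around), then keep only the first 4 characters.
For "cluster", step one produces "foxvwhu"; step two turns that into "foxv".
(Check on "walnuts": → "zdoqxwv" → "zdoq" ✓)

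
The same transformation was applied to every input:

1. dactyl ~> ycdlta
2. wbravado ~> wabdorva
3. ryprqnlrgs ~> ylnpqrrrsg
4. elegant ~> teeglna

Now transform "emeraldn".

rdeelmna

In each case the input is transformed by: sort the characters into alphabetical order, then swap the first and last characters.
"emeraldn" → "adeelmnr" → "rdeelmna".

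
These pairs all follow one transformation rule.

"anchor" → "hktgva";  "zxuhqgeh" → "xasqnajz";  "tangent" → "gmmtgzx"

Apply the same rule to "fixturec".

Looking at the pairs, the operation is to shift every letter 7 places backward in the alphabet (wrapping around), then move the last 2 characters to the front (rotate right by 2).
Starting from "fixturec": after the first operation, "ybqmnkxv"; after the second, "xvybqmnk".
(Check on "anchor": → "tgvahk" → "hktgva" ✓)

xvybqmnk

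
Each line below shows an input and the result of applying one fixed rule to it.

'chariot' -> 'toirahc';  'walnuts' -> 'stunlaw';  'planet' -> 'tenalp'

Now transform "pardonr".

Each output is the input with this applied: reverse the string.
On "pardonr" that produces "rnodrap".

rnodrap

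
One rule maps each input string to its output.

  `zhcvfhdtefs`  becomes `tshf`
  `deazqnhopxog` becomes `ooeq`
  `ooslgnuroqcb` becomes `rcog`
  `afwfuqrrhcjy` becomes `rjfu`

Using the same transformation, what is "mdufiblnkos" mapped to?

In each case the input is transformed by: keep one character in every 3, starting at position 2 (positions 2nd, 5th, 8th, ...), then move the first 2 characters to the end (rotate left by 2).
Starting from "mdufiblnkos": after the first operation, "dins"; after the second, "nsdi".

nsdi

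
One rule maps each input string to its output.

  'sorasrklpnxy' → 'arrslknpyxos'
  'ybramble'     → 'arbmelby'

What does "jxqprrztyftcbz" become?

pqrrtzfyctzbxj

Each output is the input with this applied: swap each adjacent pair of characters (1↔2, 3↔4, ...), then move the first 2 characters to the end (rotate left by 2).
For "jxqprrztyftcbz", step one produces "xjpqrrtzfyctzb"; step two turns that into "pqrrtzfyctzbxj".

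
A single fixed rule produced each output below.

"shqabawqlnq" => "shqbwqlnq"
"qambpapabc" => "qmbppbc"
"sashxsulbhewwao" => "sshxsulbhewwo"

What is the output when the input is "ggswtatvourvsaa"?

ggswttvourvs

Looking at the pairs, the operation is to remove every "a".
Doing the same to "ggswtatvourvsaa": "ggswttvourvs".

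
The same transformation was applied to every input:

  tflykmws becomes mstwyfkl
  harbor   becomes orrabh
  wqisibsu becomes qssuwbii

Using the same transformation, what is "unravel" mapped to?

nruvael

The rule is to sort the characters into alphabetical order, then move the first 3 characters to the end (rotate left by 3).
"unravel" → "aelnruv" → "nruvael".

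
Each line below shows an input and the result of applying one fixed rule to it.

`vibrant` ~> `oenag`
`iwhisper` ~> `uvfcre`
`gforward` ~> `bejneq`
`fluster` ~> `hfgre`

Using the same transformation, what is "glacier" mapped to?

Each output is the input with this applied: delete the first 2 characters, then shift every letter 13 places forward in the alphabet (wrapping around) — i.e. ROT13.
Applying both steps to "glacier": "acier", then "npvre".

npvre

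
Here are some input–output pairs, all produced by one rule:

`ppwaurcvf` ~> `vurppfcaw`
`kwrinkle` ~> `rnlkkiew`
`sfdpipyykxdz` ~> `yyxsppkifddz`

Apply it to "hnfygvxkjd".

The pattern: sort the characters into reverse alphabetical order, then move the first character to the end.
Starting from "hnfygvxkjd": after the first operation, "yxvnkjhgfd"; after the second, "xvnkjhgfdy".

xvnkjhgfdy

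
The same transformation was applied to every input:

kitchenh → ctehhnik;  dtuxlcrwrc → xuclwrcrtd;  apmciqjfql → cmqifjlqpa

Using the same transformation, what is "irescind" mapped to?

seicdnri

Looking at the pairs, the operation is to move the first 2 characters to the end (rotate left by 2), then swap each adjacent pair of characters (1↔2, 3↔4, ...).
Applying that to "irescind" gives "seicdnri".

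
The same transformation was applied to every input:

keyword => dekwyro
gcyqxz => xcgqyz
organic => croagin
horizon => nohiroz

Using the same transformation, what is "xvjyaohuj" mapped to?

jvxyjoauh

Rule — swap each adjacent pair of characters (1↔2, 3↔4, ...), then move the last character to the front.
"xvjyaohuj" → "vxyjoauhj" → "jvxyjoauh".
(Check on "horizon": → "ohirozn" → "nohiroz" ✓)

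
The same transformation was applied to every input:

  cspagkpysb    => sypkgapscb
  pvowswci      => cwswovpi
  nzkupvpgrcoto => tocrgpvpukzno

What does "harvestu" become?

tsevrahu

Looking at the pairs, the operation is to move the last character to the front, then reverse the string.
Starting from "harvestu": after the first operation, "uharvest"; after the second, "tsevrahu".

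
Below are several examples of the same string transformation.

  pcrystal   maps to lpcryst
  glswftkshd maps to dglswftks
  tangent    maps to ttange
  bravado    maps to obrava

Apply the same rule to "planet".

Each output is the input with this applied: move the last 2 characters to the front (rotate right by 2), then delete the first character.
Working it through for "planet": intermediate "etplan", final "tplan".

tplan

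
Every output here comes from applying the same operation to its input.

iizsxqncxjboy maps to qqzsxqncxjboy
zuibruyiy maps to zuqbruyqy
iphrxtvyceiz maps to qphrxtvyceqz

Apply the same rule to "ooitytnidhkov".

ooqtytnqdhkov

Looking at the pairs, the operation is to replace every "i" with "q".
Doing the same to "ooitytnidhkov": "ooqtytnqdhkov".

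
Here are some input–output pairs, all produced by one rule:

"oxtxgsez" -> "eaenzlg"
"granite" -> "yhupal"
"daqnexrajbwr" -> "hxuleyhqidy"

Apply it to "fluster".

Each output is the input with this applied: delete the first character, then shift every letter 7 places forward in the alphabet (wrapping around).
On "fluster": the first step gives "luster", and the second then gives "sbzaly".

sbzaly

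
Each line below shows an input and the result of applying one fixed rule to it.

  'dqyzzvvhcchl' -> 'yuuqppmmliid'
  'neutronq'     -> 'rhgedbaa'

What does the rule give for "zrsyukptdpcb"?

The transformation: shift every letter 13 places forward in the alphabet (wrapping around) — i.e. ROT13, then sort the characters into reverse alphabetical order.
For "zrsyukptdpcb" the result is "xqpomlhgfecc".

xqpomlhgfecc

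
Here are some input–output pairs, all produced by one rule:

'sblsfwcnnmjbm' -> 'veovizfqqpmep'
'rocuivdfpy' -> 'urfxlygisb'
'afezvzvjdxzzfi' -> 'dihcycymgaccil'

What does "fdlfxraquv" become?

Rule — shift every letter 3 places forward in the alphabet (wrapping around).
"fdlfxraquv" → "igoiaudtxy".

igoiaudtxy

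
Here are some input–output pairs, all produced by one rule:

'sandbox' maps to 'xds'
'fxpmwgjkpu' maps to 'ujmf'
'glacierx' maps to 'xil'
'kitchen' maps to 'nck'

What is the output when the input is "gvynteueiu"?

uung

The pattern: reverse the string, then keep one character in every 3, starting at position 1 (positions 1st, 4th, 7th, ...).
Working it through for "gvynteueiu": intermediate "uieuetnyvg", final "uung".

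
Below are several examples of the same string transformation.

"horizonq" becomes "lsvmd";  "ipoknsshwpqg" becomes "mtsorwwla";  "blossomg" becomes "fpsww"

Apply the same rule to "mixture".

The pattern: shift every letter 4 places forward in the alphabet (wrapping around), then delete the last 3 characters.
Starting from "mixture": after the first operation, "qmbxyvi"; after the second, "qmbx".
(Check on "blossomg": → "fpswwsqk" → "fpsww" ✓)

qmbx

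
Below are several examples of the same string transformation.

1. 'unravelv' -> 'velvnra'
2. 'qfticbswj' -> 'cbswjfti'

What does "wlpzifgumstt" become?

ifgumsttlpz

The transformation: delete the first character, then move the first 3 characters to the end (rotate left by 3).
Starting from "wlpzifgumstt": after the first operation, "lpzifgumstt"; after the second, "ifgumsttlpz".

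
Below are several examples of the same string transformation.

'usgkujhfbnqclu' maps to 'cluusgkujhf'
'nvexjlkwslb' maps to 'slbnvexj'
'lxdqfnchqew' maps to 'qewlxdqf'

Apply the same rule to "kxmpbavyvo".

yvokxmp

In each case the input is transformed by: move the last 3 characters to the front (rotate right by 3), then delete the last 3 characters.
On "kxmpbavyvo": the first step gives "yvokxmpbav", and the second then gives "yvokxmp".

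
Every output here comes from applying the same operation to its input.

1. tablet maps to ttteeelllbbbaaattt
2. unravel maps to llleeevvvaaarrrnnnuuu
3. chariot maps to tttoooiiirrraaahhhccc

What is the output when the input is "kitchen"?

The transformation: repeat every character 3 times, then reverse the string.
Applying both steps to "kitchen": "kkkiiitttccchhheeennn", then "nnneeehhhccctttiiikkk".

nnneeehhhccctttiiikkk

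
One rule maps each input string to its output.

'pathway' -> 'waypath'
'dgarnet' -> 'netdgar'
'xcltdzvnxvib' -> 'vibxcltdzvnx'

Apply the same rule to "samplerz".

The transformation: move the last 3 characters to the front (rotate right by 3).
"samplerz" → "erzsampl".

erzsampl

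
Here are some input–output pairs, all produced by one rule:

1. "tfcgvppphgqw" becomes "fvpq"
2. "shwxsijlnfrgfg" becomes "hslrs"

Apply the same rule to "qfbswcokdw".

Each output is the input with this applied: swap the first and last characters, then keep one character in every 3, starting at position 2 (positions 2nd, 5th, 8th, ...).
For "qfbswcokdw", step one produces "wfbswcokdq"; step two turns that into "fwk".

fwk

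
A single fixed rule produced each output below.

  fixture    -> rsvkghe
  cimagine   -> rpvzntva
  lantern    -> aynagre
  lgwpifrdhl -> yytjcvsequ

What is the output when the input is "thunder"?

What's happening: move the last character to the front, then shift every letter 13 places forward in the alphabet (wrapping around) — i.e. ROT13.
Starting from "thunder": after the first operation, "rthunde"; after the second, "eguhaqr".
(Check on "lgwpifrdhl": → "llgwpifrdh" → "yytjcvsequ" ✓)

eguhaqr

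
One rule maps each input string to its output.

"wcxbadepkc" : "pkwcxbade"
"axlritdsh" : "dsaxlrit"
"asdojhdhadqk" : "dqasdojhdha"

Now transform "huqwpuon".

Rule — delete the last character, then move the last 2 characters to the front (rotate right by 2).
Applying both steps to "huqwpuon": "huqwpuo", then "uohuqwp".
(Check on "asdojhdhadqk": → "asdojhdhadq" → "dqasdojhdha" ✓)

uohuqwp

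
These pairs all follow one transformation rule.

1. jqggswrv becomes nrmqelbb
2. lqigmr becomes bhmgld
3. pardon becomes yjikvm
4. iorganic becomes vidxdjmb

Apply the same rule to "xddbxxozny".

sjuitsyyws

The pattern: shift every letter 5 places backward in the alphabet (wrapping around), then swap the front and back halves of the string.
Applying both steps to "xddbxxozny": "syywssjuit", then "sjuitsyyws".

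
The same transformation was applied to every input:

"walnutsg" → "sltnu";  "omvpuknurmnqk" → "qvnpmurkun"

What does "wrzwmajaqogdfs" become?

In each case the input is transformed by: take characters alternately from the front and the back (1st, last, 2nd, 2nd-last, ...), then delete the first 3 characters.
On "wrzwmajaqogdfs": the first step gives "wsrfzdwgmoaqja", and the second then gives "fzdwgmoaqja".
(Check on "omvpuknurmnqk": → "okmqvnpmurkun" → "qvnpmurkun" ✓)

fzdwgmoaqja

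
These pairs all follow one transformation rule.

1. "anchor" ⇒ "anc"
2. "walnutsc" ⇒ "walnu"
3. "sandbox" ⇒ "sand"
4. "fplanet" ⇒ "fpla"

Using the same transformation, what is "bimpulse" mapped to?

bimpu

The transformation: delete the last 3 characters.
"bimpulse" → "bimpu".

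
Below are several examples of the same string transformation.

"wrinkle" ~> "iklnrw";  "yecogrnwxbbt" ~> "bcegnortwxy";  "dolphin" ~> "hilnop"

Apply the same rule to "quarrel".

elqrru

What's happening: sort the characters into alphabetical order, then delete the first character.
Applying both steps to "quarrel": "aelqrru", then "elqrru".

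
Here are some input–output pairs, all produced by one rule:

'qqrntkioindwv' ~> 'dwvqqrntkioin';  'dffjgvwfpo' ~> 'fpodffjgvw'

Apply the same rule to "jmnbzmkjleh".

lehjmnbzmkj

What's happening: move the last 3 characters to the front (rotate right by 3).
On "jmnbzmkjleh" that produces "lehjmnbzmkj".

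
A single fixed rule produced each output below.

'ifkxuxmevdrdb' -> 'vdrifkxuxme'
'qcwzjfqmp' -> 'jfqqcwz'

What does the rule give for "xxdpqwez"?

pqwxxd

Looking at the pairs, the operation is to delete the last 2 characters, then move the last 3 characters to the front (rotate right by 3).
For "xxdpqwez", step one produces "xxdpqw"; step two turns that into "pqwxxd".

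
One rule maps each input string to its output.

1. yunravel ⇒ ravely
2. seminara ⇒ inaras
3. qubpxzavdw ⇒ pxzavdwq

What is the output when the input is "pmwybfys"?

Looking at the pairs, the operation is to move the first character to the end, then delete the first 2 characters.
On "pmwybfys": the first step gives "mwybfysp", and the second then gives "ybfysp".
(Check on "yunravel": → "unravely" → "ravely" ✓)

ybfysp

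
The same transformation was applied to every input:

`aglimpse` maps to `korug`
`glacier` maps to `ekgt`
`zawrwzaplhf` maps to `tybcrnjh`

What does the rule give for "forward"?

yctf

The transformation: delete the first 3 characters, then shift every letter 2 places forward in the alphabet (wrapping around).
Starting from "forward": after the first operation, "ward"; after the second, "yctf".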